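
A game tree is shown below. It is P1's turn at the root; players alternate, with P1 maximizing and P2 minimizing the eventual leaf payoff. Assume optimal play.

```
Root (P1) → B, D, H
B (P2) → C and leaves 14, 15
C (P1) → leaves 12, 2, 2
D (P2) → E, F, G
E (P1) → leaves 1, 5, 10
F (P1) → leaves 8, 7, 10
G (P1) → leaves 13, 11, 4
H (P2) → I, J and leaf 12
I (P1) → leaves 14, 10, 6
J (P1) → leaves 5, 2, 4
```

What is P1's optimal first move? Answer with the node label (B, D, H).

C (P1): max(12, 2, 2) = 12
B (P2): min(12, 14, 15) = 12
E (P1): max(1, 5, 10) = 10
F (P1): max(8, 7, 10) = 10
G (P1): max(13, 11, 4) = 13
D (P2): min(10, 10, 13) = 10
I (P1): max(14, 10, 6) = 14
J (P1): max(5, 2, 4) = 5
H (P2): min(14, 5, 12) = 5
Root (P1): max(12, 10, 5) = 12
P1 picks the child with the highest value: B (value 12).

B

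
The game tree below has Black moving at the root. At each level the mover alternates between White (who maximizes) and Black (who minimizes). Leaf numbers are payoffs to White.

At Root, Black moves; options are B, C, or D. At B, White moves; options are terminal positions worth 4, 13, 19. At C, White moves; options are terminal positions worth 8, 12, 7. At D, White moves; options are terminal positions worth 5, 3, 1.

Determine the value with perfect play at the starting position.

B (White): max(4, 13, 19) = 19
C (White): max(8, 12, 7) = 12
D (White): max(5, 3, 1) = 5
Root (Black): min(19, 12, 5) = 5

5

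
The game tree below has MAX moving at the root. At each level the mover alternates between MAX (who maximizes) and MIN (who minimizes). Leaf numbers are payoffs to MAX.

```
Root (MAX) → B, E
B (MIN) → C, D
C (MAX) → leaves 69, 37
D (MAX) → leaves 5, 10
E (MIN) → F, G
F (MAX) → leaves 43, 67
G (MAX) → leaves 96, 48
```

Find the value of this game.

C (MAX): max(69, 37) = 69
D (MAX): max(5, 10) = 10
B (MIN): min(69, 10) = 10
F (MAX): max(43, 67) = 67
G (MAX): max(96, 48) = 96
E (MIN): min(67, 96) = 67
Root (MAX): max(10, 67) = 67

67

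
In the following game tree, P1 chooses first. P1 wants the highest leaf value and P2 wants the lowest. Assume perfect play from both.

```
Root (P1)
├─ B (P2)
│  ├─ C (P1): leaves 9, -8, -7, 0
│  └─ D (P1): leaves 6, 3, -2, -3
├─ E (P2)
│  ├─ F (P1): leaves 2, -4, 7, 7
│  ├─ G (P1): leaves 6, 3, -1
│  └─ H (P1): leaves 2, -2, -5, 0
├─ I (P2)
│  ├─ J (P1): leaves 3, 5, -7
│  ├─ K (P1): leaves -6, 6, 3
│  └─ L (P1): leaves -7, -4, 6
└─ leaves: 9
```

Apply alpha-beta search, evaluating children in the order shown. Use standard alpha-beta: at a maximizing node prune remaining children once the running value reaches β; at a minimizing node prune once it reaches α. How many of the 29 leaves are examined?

C [α=-∞,β=+∞]: v=9
D [α=-∞,β=9]: v=6
B [α=-∞,β=+∞]: v=6
F [α=6,β=+∞]: v=7
G [α=6,β=7]: v=6
E [α=6,β=+∞]: v=6 after child 2 ≤ α → α-cutoff, skip 1
J [α=6,β=+∞]: v=5
I [α=6,β=+∞]: v=5 after child 1 ≤ α → α-cutoff, skip 2
Root [α=-∞,β=+∞]: v=9
Leaves evaluated: 19 of 29.

19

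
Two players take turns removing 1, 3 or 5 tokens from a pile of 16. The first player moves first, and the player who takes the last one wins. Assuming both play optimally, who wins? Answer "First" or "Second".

W/L table (W = player to move can force a win):
i:   0  1  2  3  4  5  6  7  8  9 10 11 12 13 14 15 16
     L  W  L  W  L  W  L  W  L  W  L  W  L  W  L  W  L
Position 16 is L, so the second player wins.

Second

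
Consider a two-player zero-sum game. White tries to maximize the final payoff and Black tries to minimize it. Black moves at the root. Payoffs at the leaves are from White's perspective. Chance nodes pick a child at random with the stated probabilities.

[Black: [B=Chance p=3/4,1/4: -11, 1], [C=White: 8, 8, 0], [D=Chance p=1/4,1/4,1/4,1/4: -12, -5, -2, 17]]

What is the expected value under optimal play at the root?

B (Chance): 3/4·-11 + 1/4·1 = -8
C (White): max(8, 8, 0) = 8
D (Chance): 1/4·-12 + 1/4·-5 + 1/4·-2 + 1/4·17 = -0.5
Root (Black): min(-8, 8, -0.5) = -8

-8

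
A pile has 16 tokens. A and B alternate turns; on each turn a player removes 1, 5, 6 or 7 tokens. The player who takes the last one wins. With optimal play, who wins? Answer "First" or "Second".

Second

Mark each pile size as W (mover wins) or L (mover loses):
i:   0  1  2  3  4  5  6  7  8  9 10 11 12 13 14 15 16
     L  W  L  W  L  W  W  W  W  W  W  W  L  W  L  W  L
Position 16 is L, so the second player wins.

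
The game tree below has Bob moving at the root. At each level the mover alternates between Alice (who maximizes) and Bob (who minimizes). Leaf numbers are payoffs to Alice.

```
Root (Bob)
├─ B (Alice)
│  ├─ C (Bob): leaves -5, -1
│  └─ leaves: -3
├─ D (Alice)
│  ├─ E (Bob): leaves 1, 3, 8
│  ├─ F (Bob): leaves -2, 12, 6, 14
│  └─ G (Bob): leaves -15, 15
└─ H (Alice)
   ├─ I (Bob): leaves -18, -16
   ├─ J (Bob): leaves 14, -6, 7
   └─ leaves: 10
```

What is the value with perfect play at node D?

E: min(1, 3, 8) = 1
F: min(-2, 12, 6, 14) = -2
G: min(-15, 15) = -15
D: max(1, -2, -15) = 1

1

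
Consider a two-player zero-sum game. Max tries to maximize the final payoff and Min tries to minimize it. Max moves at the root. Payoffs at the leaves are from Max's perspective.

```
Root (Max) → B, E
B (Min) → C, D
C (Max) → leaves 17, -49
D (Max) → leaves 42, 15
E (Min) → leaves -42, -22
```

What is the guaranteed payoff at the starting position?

C (Max): max(17, -49) = 17
D (Max): max(42, 15) = 42
B (Min): min(17, 42) = 17
E (Min): min(-42, -22) = -42
Root (Max): max(17, -42) = 17

17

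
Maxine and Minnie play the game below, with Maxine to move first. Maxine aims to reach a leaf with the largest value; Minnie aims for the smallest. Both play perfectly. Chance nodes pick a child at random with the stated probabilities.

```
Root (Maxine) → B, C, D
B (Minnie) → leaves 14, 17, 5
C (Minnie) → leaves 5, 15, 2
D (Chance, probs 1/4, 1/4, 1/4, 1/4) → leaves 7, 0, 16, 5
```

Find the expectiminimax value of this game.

B (Minnie): min(14, 17, 5) = 5
C (Minnie): min(5, 15, 2) = 2
D (Chance): 1/4·7 + 1/4·0 + 1/4·16 + 1/4·5 = 7
Root (Maxine): max(5, 2, 7) = 7

7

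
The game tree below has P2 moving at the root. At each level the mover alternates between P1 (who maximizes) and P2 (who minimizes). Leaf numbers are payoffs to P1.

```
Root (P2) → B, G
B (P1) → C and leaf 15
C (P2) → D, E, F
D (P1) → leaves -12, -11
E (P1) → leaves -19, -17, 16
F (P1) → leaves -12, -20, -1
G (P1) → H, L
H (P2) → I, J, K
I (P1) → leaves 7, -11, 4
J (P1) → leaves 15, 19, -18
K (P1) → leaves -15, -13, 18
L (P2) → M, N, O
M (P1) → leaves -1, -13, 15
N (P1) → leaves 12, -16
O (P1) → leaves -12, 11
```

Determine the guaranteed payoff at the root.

11

D (P1): max(-12, -11) = -11
E (P1): max(-19, -17, 16) = 16
F (P1): max(-12, -20, -1) = -1
C (P2): min(-11, 16, -1) = -11
B (P1): max(-11, 15) = 15
I (P1): max(7, -11, 4) = 7
J (P1): max(15, 19, -18) = 19
K (P1): max(-15, -13, 18) = 18
H (P2): min(7, 19, 18) = 7
M (P1): max(-1, -13, 15) = 15
N (P1): max(12, -16) = 12
O (P1): max(-12, 11) = 11
L (P2): min(15, 12, 11) = 11
G (P1): max(7, 11) = 11
Root (P2): min(15, 11) = 11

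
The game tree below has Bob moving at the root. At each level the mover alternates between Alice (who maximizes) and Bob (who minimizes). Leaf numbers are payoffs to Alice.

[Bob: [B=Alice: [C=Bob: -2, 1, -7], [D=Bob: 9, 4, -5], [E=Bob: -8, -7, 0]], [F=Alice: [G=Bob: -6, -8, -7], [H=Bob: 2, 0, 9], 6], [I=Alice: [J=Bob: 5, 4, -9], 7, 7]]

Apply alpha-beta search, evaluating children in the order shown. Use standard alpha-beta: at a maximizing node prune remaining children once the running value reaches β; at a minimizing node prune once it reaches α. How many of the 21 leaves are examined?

17

C [α=-∞,β=+∞]: v=-7
D [α=-7,β=+∞]: v=-5
E [α=-5,β=+∞]: v=-8 after child 1 ≤ α → α-cutoff, skip 2
B [α=-∞,β=+∞]: v=-5
G [α=-∞,β=-5]: v=-8
H [α=-8,β=-5]: v=0
F [α=-∞,β=-5]: v=0 after child 2 ≥ β → β-cutoff, skip 1
J [α=-∞,β=-5]: v=-9
I [α=-∞,β=-5]: v=7 after child 2 ≥ β → β-cutoff, skip 1
Root [α=-∞,β=+∞]: v=-5
Leaves evaluated: 17 of 21.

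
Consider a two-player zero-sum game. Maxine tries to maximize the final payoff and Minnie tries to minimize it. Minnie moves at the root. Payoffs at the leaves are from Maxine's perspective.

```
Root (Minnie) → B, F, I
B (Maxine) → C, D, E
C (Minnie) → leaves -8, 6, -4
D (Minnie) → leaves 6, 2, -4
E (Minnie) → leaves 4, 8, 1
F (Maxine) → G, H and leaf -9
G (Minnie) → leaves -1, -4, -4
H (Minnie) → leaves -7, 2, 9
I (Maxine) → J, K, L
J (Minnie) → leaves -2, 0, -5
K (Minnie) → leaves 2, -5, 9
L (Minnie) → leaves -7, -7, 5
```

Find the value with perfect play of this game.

C (Minnie): min(-8, 6, -4) = -8
D (Minnie): min(6, 2, -4) = -4
E (Minnie): min(4, 8, 1) = 1
B (Maxine): max(-8, -4, 1) = 1
G (Minnie): min(-1, -4, -4) = -4
H (Minnie): min(-7, 2, 9) = -7
F (Maxine): max(-4, -7, -9) = -4
J (Minnie): min(-2, 0, -5) = -5
K (Minnie): min(2, -5, 9) = -5
L (Minnie): min(-7, -7, 5) = -7
I (Maxine): max(-5, -5, -7) = -5
Root (Minnie): min(1, -4, -5) = -5

-5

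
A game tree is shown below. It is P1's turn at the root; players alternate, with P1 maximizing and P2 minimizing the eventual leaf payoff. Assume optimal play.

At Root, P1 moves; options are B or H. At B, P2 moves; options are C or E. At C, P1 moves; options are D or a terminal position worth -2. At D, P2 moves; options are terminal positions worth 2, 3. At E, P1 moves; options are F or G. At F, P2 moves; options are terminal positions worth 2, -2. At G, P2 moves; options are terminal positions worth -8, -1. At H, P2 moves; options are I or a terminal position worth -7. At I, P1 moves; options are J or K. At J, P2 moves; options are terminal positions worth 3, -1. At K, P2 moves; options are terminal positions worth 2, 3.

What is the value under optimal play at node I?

J: min(3, -1) = -1
K: min(2, 3) = 2
I: max(-1, 2) = 2

2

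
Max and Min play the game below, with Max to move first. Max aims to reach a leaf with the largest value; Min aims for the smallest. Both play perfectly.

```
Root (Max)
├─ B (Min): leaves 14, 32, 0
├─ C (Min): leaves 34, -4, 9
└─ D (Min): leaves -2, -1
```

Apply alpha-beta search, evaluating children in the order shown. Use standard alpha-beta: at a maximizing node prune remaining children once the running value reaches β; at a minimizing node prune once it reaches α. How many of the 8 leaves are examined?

6

B [α=-∞,β=+∞]: v=0
C [α=0,β=+∞]: v=-4 after child 2 ≤ α → α-cutoff, skip 1
D [α=0,β=+∞]: v=-2 after child 1 ≤ α → α-cutoff, skip 1
Root [α=-∞,β=+∞]: v=0
Leaves evaluated: 6 of 8.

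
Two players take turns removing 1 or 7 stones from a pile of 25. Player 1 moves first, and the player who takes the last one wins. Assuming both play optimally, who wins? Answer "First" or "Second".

i:   0  1  2  3  4  5  6  7  8  9 10 11 12 13 14 15 16 17 18 19 20 21 22 23 24 25
     L  W  L  W  L  W  L  W  L  W  L  W  L  W  L  W  L  W  L  W  L  W  L  W  L  W
Position 25 is W, so the first player wins.

First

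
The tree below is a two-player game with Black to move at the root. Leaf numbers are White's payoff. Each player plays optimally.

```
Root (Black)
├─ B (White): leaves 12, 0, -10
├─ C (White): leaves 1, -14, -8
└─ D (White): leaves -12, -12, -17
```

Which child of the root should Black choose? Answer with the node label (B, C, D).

D

B (White): max(12, 0, -10) = 12
C (White): max(1, -14, -8) = 1
D (White): max(-12, -12, -17) = -12
Root (Black): min(12, 1, -12) = -12
Black picks the child with the lowest value: D (value -12).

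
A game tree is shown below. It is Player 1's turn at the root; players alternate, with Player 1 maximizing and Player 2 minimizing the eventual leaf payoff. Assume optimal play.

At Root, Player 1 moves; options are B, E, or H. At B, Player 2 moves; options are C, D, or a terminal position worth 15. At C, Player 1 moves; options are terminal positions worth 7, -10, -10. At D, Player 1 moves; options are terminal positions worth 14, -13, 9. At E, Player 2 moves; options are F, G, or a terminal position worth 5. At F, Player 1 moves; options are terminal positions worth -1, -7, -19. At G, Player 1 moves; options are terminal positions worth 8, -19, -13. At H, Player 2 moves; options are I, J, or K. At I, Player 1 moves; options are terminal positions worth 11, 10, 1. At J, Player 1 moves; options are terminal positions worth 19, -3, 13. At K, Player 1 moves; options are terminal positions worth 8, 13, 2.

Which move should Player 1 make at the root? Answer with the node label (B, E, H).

C (Player 1): max(7, -10, -10) = 7
D (Player 1): max(14, -13, 9) = 14
B (Player 2): min(7, 14, 15) = 7
F (Player 1): max(-1, -7, -19) = -1
G (Player 1): max(8, -19, -13) = 8
E (Player 2): min(-1, 8, 5) = -1
I (Player 1): max(11, 10, 1) = 11
J (Player 1): max(19, -3, 13) = 19
K (Player 1): max(8, 13, 2) = 13
H (Player 2): min(11, 19, 13) = 11
Root (Player 1): max(7, -1, 11) = 11
Player 1 picks the child with the highest value: H (value 11).

H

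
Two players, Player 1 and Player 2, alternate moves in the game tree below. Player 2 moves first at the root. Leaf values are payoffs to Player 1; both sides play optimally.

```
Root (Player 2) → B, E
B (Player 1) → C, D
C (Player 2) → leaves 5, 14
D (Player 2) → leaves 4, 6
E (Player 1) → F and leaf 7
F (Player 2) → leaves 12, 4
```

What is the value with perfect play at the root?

5

C (Player 2): min(5, 14) = 5
D (Player 2): min(4, 6) = 4
B (Player 1): max(5, 4) = 5
F (Player 2): min(12, 4) = 4
E (Player 1): max(4, 7) = 7
Root (Player 2): min(5, 7) = 5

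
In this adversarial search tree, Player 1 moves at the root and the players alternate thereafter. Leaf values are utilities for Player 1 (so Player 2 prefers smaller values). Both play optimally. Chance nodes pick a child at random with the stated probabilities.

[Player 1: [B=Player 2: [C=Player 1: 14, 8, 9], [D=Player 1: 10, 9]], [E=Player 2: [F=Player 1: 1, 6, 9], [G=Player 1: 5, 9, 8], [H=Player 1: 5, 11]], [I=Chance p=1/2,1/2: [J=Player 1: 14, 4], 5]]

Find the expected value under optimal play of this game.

10

C (Player 1): max(14, 8, 9) = 14
D (Player 1): max(10, 9) = 10
B (Player 2): min(14, 10) = 10
F (Player 1): max(1, 6, 9) = 9
G (Player 1): max(5, 9, 8) = 9
H (Player 1): max(5, 11) = 11
E (Player 2): min(9, 9, 11) = 9
J (Player 1): max(14, 4) = 14
I (Chance): 1/2·14 + 1/2·5 = 9.5
Root (Player 1): max(10, 9, 9.5) = 10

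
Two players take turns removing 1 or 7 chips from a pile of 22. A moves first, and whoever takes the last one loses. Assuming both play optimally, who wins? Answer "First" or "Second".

First

Mark each pile size as W (mover wins) or L (mover loses):
i:   0  1  2  3  4  5  6  7  8  9 10 11 12 13 14 15 16 17 18 19 20 21 22
     W  L  W  L  W  L  W  L  W  L  W  L  W  L  W  L  W  L  W  L  W  L  W
Position 22 is W, so the first player wins.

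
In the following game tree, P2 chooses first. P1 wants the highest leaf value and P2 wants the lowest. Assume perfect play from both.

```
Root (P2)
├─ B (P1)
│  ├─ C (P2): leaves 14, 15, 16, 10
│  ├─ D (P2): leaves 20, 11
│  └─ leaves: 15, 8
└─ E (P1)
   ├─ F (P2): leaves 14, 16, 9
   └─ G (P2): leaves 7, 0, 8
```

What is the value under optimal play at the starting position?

C (P2): min(14, 15, 16, 10) = 10
D (P2): min(20, 11) = 11
B (P1): max(10, 11, 15, 8) = 15
F (P2): min(14, 16, 9) = 9
G (P2): min(7, 0, 8) = 0
E (P1): max(9, 0) = 9
Root (P2): min(15, 9) = 9

9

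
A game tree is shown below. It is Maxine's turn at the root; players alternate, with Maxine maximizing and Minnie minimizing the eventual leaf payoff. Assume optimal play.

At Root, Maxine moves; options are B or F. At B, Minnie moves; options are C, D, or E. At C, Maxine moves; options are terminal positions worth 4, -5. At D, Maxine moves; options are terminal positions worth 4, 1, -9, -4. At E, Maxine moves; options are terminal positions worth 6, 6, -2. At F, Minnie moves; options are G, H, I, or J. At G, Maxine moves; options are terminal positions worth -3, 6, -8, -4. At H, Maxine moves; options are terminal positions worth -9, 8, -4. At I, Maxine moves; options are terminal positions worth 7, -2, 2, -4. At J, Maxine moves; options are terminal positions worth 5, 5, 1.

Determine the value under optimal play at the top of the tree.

C (Maxine): max(4, -5) = 4
D (Maxine): max(4, 1, -9, -4) = 4
E (Maxine): max(6, 6, -2) = 6
B (Minnie): min(4, 4, 6) = 4
G (Maxine): max(-3, 6, -8, -4) = 6
H (Maxine): max(-9, 8, -4) = 8
I (Maxine): max(7, -2, 2, -4) = 7
J (Maxine): max(5, 5, 1) = 5
F (Minnie): min(6, 8, 7, 5) = 5
Root (Maxine): max(4, 5) = 5

5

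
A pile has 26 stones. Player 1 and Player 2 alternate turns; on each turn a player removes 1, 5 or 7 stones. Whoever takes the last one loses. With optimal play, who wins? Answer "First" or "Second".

i:   0  1  2  3  4  5  6  7  8  9 10 11 12 13 14 15 16 17 18 19 20 21 22 23 24 25 26
     W  L  W  L  W  L  W  L  W  L  W  L  W  L  W  L  W  L  W  L  W  L  W  L  W  L  W
Position 26 is W, so the first player wins.

First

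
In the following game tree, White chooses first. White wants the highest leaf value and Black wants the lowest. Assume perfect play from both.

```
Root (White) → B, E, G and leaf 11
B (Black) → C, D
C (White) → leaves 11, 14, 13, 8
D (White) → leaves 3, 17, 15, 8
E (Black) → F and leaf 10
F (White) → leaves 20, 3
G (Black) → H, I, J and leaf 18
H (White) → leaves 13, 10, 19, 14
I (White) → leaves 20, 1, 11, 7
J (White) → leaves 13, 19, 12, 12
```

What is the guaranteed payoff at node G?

H: max(13, 10, 19, 14) = 19
I: max(20, 1, 11, 7) = 20
J: max(13, 19, 12, 12) = 19
G: min(19, 20, 19, 18) = 18

18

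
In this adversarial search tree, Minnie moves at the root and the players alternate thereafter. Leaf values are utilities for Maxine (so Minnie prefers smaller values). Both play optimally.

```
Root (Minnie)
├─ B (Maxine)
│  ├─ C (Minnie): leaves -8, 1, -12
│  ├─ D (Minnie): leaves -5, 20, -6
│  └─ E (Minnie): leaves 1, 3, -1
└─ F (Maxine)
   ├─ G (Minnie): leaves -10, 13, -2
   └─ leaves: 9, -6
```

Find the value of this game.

C (Minnie): min(-8, 1, -12) = -12
D (Minnie): min(-5, 20, -6) = -6
E (Minnie): min(1, 3, -1) = -1
B (Maxine): max(-12, -6, -1) = -1
G (Minnie): min(-10, 13, -2) = -10
F (Maxine): max(-10, 9, -6) = 9
Root (Minnie): min(-1, 9) = -1

-1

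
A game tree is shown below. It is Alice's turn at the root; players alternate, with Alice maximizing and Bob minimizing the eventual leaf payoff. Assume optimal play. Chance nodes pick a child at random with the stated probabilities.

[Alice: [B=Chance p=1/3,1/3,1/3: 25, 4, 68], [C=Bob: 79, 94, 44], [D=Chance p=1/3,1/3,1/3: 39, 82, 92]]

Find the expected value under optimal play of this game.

B (Chance): 1/3·25 + 1/3·4 + 1/3·68 = 32.33
C (Bob): min(79, 94, 44) = 44
D (Chance): 1/3·39 + 1/3·82 + 1/3·92 = 71
Root (Alice): max(32.33, 44, 71) = 71

71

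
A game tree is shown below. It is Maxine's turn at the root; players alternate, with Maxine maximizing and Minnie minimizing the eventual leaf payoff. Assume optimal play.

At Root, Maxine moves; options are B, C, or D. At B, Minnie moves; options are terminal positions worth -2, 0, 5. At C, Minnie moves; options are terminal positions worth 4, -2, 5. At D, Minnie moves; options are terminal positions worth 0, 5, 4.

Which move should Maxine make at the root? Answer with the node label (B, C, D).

B (Minnie): min(-2, 0, 5) = -2
C (Minnie): min(4, -2, 5) = -2
D (Minnie): min(0, 5, 4) = 0
Root (Maxine): max(-2, -2, 0) = 0
Maxine picks the child with the highest value: D (value 0).

D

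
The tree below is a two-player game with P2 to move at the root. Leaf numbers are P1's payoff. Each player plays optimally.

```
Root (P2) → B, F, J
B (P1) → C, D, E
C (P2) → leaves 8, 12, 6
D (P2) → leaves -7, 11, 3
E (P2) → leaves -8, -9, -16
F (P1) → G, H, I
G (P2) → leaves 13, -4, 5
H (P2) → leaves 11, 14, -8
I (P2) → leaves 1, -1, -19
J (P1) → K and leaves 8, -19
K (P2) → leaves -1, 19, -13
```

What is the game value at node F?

G: min(13, -4, 5) = -4
H: min(11, 14, -8) = -8
I: min(1, -1, -19) = -19
F: max(-4, -8, -19) = -4

-4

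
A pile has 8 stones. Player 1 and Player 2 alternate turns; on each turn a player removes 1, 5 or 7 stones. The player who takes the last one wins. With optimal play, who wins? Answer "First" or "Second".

Mark each pile size as W (mover wins) or L (mover loses):
i:   0  1  2  3  4  5  6  7  8
     L  W  L  W  L  W  L  W  L
Position 8 is L, so the second player wins.

Second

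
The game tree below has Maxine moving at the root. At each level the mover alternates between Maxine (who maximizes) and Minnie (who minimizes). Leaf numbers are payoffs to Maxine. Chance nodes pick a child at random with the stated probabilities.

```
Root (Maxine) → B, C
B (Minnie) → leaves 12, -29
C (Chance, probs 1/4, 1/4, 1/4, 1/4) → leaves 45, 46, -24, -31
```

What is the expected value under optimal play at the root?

9

B (Minnie): min(12, -29) = -29
C (Chance): 1/4·45 + 1/4·46 + 1/4·-24 + 1/4·-31 = 9
Root (Maxine): max(-29, 9) = 9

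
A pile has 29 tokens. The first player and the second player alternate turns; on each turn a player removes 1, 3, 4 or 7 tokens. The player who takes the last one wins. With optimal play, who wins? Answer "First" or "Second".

First

Positions where the player to move wins (W) vs loses (L):
i:   0  1  2  3  4  5  6  7  8  9 10 11 12 13 14 15 16 17 18 19 20 21 22 23 24 25 26 27 28 29
     L  W  L  W  W  W  W  W  L  W  L  W  W  W  W  W  L  W  L  W  W  W  W  W  L  W  L  W  W  W
Position 29 is W, so the first player wins.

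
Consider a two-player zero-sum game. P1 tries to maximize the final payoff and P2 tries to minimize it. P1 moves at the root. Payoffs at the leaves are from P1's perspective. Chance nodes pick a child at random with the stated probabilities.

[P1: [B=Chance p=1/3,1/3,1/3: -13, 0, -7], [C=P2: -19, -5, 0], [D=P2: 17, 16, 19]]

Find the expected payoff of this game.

B (Chance): 1/3·-13 + 1/3·0 + 1/3·-7 = -6.67
C (P2): min(-19, -5, 0) = -19
D (P2): min(17, 16, 19) = 16
Root (P1): max(-6.67, -19, 16) = 16

16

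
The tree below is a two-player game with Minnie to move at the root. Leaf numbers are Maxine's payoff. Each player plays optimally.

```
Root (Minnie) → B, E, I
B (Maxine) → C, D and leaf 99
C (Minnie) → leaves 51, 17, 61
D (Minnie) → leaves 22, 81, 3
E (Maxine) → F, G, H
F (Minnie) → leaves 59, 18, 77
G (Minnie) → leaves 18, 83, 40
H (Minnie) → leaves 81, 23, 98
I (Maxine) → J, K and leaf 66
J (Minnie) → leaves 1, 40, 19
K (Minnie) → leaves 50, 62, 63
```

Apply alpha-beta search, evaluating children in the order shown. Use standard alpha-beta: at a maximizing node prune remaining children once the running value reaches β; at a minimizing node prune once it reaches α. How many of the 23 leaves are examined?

C [α=-∞,β=+∞]: v=17
D [α=17,β=+∞]: v=3
B [α=-∞,β=+∞]: v=99
F [α=-∞,β=99]: v=18
G [α=18,β=99]: v=18 after child 1 ≤ α → α-cutoff, skip 2
H [α=18,β=99]: v=23
E [α=-∞,β=99]: v=23
J [α=-∞,β=23]: v=1
K [α=1,β=23]: v=50
I [α=-∞,β=23]: v=50 after child 2 ≥ β → β-cutoff, skip 1
Root [α=-∞,β=+∞]: v=23
Leaves evaluated: 20 of 23.

20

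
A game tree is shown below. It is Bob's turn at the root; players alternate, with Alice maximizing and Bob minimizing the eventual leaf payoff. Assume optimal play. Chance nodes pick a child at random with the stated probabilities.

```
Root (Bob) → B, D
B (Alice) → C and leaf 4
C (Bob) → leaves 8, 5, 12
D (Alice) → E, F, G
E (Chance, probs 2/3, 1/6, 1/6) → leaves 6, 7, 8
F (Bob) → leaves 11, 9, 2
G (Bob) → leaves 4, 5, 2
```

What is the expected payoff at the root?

5

C (Bob): min(8, 5, 12) = 5
B (Alice): max(5, 4) = 5
E (Chance): 2/3·6 + 1/6·7 + 1/6·8 = 6.5
F (Bob): min(11, 9, 2) = 2
G (Bob): min(4, 5, 2) = 2
D (Alice): max(6.5, 2, 2) = 6.5
Root (Bob): min(5, 6.5) = 5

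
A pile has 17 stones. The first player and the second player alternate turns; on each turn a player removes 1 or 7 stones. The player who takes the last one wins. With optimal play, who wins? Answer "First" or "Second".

Positions where the player to move wins (W) vs loses (L):
i:   0  1  2  3  4  5  6  7  8  9 10 11 12 13 14 15 16 17
     L  W  L  W  L  W  L  W  L  W  L  W  L  W  L  W  L  W
Position 17 is W, so the first player wins.

First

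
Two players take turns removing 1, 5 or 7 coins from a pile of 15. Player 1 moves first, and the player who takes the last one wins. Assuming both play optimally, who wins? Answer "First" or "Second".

i:   0  1  2  3  4  5  6  7  8  9 10 11 12 13 14 15
     L  W  L  W  L  W  L  W  L  W  L  W  L  W  L  W
Position 15 is W, so the first player wins.

First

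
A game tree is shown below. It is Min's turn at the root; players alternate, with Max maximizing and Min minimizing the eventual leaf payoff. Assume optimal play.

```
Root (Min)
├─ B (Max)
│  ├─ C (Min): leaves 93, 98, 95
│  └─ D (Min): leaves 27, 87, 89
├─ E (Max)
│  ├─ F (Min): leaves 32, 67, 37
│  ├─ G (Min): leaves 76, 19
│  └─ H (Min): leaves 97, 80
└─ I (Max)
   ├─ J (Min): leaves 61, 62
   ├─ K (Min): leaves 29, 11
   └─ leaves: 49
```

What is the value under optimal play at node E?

F: min(32, 67, 37) = 32
G: min(76, 19) = 19
H: min(97, 80) = 80
E: max(32, 19, 80) = 80

80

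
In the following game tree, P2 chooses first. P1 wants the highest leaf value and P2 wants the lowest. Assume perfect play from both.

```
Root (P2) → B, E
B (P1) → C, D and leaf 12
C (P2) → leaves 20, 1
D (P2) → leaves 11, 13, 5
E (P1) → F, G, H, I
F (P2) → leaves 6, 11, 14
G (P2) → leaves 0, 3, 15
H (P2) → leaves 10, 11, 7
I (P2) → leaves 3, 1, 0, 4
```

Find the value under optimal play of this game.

7

C (P2): min(20, 1) = 1
D (P2): min(11, 13, 5) = 5
B (P1): max(1, 5, 12) = 12
F (P2): min(6, 11, 14) = 6
G (P2): min(0, 3, 15) = 0
H (P2): min(10, 11, 7) = 7
I (P2): min(3, 1, 0, 4) = 0
E (P1): max(6, 0, 7, 0) = 7
Root (P2): min(12, 7) = 7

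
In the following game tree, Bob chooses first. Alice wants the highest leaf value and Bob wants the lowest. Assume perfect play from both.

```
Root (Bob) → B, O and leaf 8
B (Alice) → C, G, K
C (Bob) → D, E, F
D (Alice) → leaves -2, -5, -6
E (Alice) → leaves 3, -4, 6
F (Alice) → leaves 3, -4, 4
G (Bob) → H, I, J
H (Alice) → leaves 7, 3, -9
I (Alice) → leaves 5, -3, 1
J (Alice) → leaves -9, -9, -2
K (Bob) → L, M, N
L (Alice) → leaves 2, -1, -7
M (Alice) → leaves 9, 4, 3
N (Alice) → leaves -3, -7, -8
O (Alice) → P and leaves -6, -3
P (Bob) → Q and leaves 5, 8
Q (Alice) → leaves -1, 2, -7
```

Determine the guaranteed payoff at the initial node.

D (Alice): max(-2, -5, -6) = -2
E (Alice): max(3, -4, 6) = 6
F (Alice): max(3, -4, 4) = 4
C (Bob): min(-2, 6, 4) = -2
H (Alice): max(7, 3, -9) = 7
I (Alice): max(5, -3, 1) = 5
J (Alice): max(-9, -9, -2) = -2
G (Bob): min(7, 5, -2) = -2
L (Alice): max(2, -1, -7) = 2
M (Alice): max(9, 4, 3) = 9
N (Alice): max(-3, -7, -8) = -3
K (Bob): min(2, 9, -3) = -3
B (Alice): max(-2, -2, -3) = -2
Q (Alice): max(-1, 2, -7) = 2
P (Bob): min(2, 5, 8) = 2
O (Alice): max(2, -6, -3) = 2
Root (Bob): min(-2, 2, 8) = -2

-2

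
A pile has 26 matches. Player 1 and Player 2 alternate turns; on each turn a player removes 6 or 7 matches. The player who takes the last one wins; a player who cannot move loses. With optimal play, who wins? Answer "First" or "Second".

Positions where the player to move wins (W) vs loses (L):
i:   0  1  2  3  4  5  6  7  8  9 10 11 12 13 14 15 16 17 18 19 20 21 22 23 24 25 26
     L  L  L  L  L  L  W  W  W  W  W  W  W  L  L  L  L  L  L  W  W  W  W  W  W  W  L
Position 26 is L, so the second player wins.

Second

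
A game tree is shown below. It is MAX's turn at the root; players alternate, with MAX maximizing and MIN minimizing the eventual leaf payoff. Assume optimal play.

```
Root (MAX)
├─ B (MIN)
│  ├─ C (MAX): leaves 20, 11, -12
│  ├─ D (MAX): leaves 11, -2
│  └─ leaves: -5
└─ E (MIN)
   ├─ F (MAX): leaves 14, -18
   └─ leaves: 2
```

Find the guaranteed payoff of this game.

2

C (MAX): max(20, 11, -12) = 20
D (MAX): max(11, -2) = 11
B (MIN): min(20, 11, -5) = -5
F (MAX): max(14, -18) = 14
E (MIN): min(14, 2) = 2
Root (MAX): max(-5, 2) = 2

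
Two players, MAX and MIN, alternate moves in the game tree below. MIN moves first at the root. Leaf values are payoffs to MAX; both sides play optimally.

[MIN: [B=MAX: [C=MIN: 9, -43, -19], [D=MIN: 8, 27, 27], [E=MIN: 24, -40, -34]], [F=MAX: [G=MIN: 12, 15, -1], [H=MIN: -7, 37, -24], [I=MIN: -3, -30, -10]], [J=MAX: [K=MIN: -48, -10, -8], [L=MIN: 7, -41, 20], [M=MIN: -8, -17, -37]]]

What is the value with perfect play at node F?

G: min(12, 15, -1) = -1
H: min(-7, 37, -24) = -24
I: min(-3, -30, -10) = -30
F: max(-1, -24, -30) = -1

-1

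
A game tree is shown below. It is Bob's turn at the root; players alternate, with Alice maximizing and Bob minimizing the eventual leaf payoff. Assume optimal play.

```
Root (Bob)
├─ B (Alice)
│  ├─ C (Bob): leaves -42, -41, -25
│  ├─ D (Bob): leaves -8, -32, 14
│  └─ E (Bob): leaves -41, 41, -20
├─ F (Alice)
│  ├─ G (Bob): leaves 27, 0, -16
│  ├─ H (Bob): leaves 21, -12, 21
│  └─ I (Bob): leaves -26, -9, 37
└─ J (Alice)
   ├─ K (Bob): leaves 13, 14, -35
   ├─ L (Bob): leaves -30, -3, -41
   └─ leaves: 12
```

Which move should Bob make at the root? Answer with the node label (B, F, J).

B

C (Bob): min(-42, -41, -25) = -42
D (Bob): min(-8, -32, 14) = -32
E (Bob): min(-41, 41, -20) = -41
B (Alice): max(-42, -32, -41) = -32
G (Bob): min(27, 0, -16) = -16
H (Bob): min(21, -12, 21) = -12
I (Bob): min(-26, -9, 37) = -26
F (Alice): max(-16, -12, -26) = -12
K (Bob): min(13, 14, -35) = -35
L (Bob): min(-30, -3, -41) = -41
J (Alice): max(-35, -41, 12) = 12
Root (Bob): min(-32, -12, 12) = -32
Bob picks the child with the lowest value: B (value -32).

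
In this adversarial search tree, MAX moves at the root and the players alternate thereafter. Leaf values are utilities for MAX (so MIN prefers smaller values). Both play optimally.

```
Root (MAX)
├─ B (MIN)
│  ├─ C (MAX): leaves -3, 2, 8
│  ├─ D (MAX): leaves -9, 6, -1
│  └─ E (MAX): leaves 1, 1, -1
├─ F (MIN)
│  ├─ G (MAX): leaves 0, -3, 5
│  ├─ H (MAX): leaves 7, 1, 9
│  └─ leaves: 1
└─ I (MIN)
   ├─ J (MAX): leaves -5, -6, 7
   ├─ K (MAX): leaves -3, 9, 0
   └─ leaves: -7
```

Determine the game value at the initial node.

1

C (MAX): max(-3, 2, 8) = 8
D (MAX): max(-9, 6, -1) = 6
E (MAX): max(1, 1, -1) = 1
B (MIN): min(8, 6, 1) = 1
G (MAX): max(0, -3, 5) = 5
H (MAX): max(7, 1, 9) = 9
F (MIN): min(5, 9, 1) = 1
J (MAX): max(-5, -6, 7) = 7
K (MAX): max(-3, 9, 0) = 9
I (MIN): min(7, 9, -7) = -7
Root (MAX): max(1, 1, -7) = 1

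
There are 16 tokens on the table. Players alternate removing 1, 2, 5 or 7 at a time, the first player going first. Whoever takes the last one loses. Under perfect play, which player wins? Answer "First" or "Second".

Second

Mark each pile size as W (mover wins) or L (mover loses):
i:   0  1  2  3  4  5  6  7  8  9 10 11 12 13 14 15 16
     W  L  W  W  L  W  W  L  W  W  L  W  W  L  W  W  L
Position 16 is L, so the second player wins.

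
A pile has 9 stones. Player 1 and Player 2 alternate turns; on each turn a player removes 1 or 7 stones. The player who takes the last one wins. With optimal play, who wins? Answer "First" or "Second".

First

i:   0  1  2  3  4  5  6  7  8  9
     L  W  L  W  L  W  L  W  L  W
Position 9 is W, so the first player wins.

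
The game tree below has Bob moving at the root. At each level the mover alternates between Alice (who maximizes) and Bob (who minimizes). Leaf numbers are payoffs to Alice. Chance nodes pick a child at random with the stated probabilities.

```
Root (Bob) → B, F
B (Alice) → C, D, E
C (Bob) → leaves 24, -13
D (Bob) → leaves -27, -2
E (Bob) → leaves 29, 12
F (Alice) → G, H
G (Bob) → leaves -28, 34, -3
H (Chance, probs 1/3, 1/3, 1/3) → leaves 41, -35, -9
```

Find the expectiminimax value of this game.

C (Bob): min(24, -13) = -13
D (Bob): min(-27, -2) = -27
E (Bob): min(29, 12) = 12
B (Alice): max(-13, -27, 12) = 12
G (Bob): min(-28, 34, -3) = -28
H (Chance): 1/3·41 + 1/3·-35 + 1/3·-9 = -1
F (Alice): max(-28, -1) = -1
Root (Bob): min(12, -1) = -1

-1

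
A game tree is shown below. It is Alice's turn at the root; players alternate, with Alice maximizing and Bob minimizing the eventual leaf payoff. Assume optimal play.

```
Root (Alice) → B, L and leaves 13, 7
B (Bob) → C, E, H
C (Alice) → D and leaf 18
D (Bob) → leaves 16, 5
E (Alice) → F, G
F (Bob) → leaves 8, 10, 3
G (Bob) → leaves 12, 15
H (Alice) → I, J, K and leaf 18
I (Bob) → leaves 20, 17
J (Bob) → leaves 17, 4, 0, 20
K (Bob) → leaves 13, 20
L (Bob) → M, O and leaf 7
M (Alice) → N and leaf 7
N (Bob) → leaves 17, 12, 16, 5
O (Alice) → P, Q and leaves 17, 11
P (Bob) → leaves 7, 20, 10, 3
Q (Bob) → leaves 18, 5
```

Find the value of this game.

D (Bob): min(16, 5) = 5
C (Alice): max(5, 18) = 18
F (Bob): min(8, 10, 3) = 3
G (Bob): min(12, 15) = 12
E (Alice): max(3, 12) = 12
I (Bob): min(20, 17) = 17
J (Bob): min(17, 4, 0, 20) = 0
K (Bob): min(13, 20) = 13
H (Alice): max(17, 0, 13, 18) = 18
B (Bob): min(18, 12, 18) = 12
N (Bob): min(17, 12, 16, 5) = 5
M (Alice): max(5, 7) = 7
P (Bob): min(7, 20, 10, 3) = 3
Q (Bob): min(18, 5) = 5
O (Alice): max(3, 5, 17, 11) = 17
L (Bob): min(7, 17, 7) = 7
Root (Alice): max(12, 7, 13, 7) = 13

13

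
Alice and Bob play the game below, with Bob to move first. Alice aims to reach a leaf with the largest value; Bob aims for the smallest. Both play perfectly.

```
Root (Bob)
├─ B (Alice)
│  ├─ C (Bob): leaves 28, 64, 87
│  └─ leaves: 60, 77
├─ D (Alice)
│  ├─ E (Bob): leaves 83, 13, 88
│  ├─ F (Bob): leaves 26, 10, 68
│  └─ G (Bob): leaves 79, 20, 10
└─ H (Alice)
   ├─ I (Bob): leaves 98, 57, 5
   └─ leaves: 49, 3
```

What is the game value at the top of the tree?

C (Bob): min(28, 64, 87) = 28
B (Alice): max(28, 60, 77) = 77
E (Bob): min(83, 13, 88) = 13
F (Bob): min(26, 10, 68) = 10
G (Bob): min(79, 20, 10) = 10
D (Alice): max(13, 10, 10) = 13
I (Bob): min(98, 57, 5) = 5
H (Alice): max(5, 49, 3) = 49
Root (Bob): min(77, 13, 49) = 13

13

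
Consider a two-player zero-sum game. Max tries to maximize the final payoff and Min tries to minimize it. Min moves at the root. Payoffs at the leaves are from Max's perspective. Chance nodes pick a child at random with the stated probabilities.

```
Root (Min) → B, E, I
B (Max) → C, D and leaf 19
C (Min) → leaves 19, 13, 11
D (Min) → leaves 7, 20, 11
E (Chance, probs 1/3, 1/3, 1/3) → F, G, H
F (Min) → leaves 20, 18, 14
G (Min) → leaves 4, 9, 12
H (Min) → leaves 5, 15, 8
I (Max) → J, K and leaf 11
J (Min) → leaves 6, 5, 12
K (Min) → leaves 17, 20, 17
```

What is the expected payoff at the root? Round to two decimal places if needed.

C (Min): min(19, 13, 11) = 11
D (Min): min(7, 20, 11) = 7
B (Max): max(11, 7, 19) = 19
F (Min): min(20, 18, 14) = 14
G (Min): min(4, 9, 12) = 4
H (Min): min(5, 15, 8) = 5
E (Chance): 1/3·14 + 1/3·4 + 1/3·5 = 7.67
J (Min): min(6, 5, 12) = 5
K (Min): min(17, 20, 17) = 17
I (Max): max(5, 17, 11) = 17
Root (Min): min(19, 7.67, 17) = 7.67

7.67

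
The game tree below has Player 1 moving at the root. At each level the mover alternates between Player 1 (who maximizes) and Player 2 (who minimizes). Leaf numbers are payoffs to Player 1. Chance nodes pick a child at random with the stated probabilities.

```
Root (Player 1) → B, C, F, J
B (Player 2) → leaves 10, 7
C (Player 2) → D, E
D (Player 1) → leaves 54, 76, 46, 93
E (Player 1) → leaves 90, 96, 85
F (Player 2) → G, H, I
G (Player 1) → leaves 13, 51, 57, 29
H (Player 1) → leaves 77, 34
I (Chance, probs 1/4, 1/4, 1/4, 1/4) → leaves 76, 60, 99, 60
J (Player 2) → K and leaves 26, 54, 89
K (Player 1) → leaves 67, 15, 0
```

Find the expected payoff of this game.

93

B (Player 2): min(10, 7) = 7
D (Player 1): max(54, 76, 46, 93) = 93
E (Player 1): max(90, 96, 85) = 96
C (Player 2): min(93, 96) = 93
G (Player 1): max(13, 51, 57, 29) = 57
H (Player 1): max(77, 34) = 77
I (Chance): 1/4·76 + 1/4·60 + 1/4·99 + 1/4·60 = 73.75
F (Player 2): min(57, 77, 73.75) = 57
K (Player 1): max(67, 15, 0) = 67
J (Player 2): min(67, 26, 54, 89) = 26
Root (Player 1): max(7, 93, 57, 26) = 93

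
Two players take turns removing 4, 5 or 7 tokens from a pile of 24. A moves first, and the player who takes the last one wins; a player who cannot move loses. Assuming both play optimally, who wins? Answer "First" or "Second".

Second

Compute winning (W) and losing (L) positions by backward induction:
i:   0  1  2  3  4  5  6  7  8  9 10 11 12 13 14 15 16 17 18 19 20 21 22 23 24
     L  L  L  L  W  W  W  W  W  W  W  L  L  L  L  W  W  W  W  W  W  W  L  L  L
Position 24 is L, so the second player wins.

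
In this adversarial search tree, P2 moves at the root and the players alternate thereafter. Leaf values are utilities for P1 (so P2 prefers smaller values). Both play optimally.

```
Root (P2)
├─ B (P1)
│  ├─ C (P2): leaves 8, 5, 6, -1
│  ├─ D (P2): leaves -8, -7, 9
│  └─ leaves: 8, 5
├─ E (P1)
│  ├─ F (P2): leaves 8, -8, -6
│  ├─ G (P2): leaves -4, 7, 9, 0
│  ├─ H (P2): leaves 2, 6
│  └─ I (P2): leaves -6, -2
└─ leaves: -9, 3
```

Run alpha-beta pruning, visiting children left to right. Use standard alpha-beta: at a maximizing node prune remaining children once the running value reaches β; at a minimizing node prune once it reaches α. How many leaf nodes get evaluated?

19

C [α=-∞,β=+∞]: v=-1
D [α=-1,β=+∞]: v=-8 after child 1 ≤ α → α-cutoff, skip 2
B [α=-∞,β=+∞]: v=8
F [α=-∞,β=8]: v=-8
G [α=-8,β=8]: v=-4
H [α=-4,β=8]: v=2
I [α=2,β=8]: v=-6 after child 1 ≤ α → α-cutoff, skip 1
E [α=-∞,β=8]: v=2
Root [α=-∞,β=+∞]: v=-9
Leaves evaluated: 19 of 22.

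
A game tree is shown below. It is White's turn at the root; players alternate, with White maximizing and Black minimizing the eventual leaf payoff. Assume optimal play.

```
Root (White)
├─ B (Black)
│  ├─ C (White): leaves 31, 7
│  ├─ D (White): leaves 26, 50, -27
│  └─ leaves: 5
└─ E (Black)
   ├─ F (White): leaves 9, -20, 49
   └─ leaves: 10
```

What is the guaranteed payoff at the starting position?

10

C (White): max(31, 7) = 31
D (White): max(26, 50, -27) = 50
B (Black): min(31, 50, 5) = 5
F (White): max(9, -20, 49) = 49
E (Black): min(49, 10) = 10
Root (White): max(5, 10) = 10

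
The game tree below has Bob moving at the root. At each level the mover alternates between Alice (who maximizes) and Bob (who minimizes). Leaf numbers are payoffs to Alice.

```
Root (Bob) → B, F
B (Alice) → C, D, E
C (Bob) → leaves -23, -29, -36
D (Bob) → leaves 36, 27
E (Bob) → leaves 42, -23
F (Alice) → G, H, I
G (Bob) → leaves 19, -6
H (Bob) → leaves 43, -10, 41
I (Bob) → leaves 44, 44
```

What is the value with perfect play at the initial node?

27

C (Bob): min(-23, -29, -36) = -36
D (Bob): min(36, 27) = 27
E (Bob): min(42, -23) = -23
B (Alice): max(-36, 27, -23) = 27
G (Bob): min(19, -6) = -6
H (Bob): min(43, -10, 41) = -10
I (Bob): min(44, 44) = 44
F (Alice): max(-6, -10, 44) = 44
Root (Bob): min(27, 44) = 27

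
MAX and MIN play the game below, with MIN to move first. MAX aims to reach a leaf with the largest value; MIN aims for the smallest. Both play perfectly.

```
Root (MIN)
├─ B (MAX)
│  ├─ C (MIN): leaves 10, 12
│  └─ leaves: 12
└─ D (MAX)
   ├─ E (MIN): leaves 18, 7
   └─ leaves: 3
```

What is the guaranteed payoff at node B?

12

C: min(10, 12) = 10
B: max(10, 12) = 12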